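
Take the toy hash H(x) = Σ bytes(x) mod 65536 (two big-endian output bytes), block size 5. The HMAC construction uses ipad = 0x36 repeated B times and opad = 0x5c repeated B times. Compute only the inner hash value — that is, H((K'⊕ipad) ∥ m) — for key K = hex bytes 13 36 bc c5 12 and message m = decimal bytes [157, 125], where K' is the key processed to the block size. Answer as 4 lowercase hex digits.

02e0

Key hex bytes 13 36 bc c5 12 is exactly B = 5 bytes: K' = 13 36 bc c5 12.
K' ⊕ ipad = 25 00 8a f3 24.
Inner input = 25 00 8a f3 24 ∥ 9d 7d.
Inner hash: sum = 37+0+138+243+36+157+125 = 736 → 02 e0.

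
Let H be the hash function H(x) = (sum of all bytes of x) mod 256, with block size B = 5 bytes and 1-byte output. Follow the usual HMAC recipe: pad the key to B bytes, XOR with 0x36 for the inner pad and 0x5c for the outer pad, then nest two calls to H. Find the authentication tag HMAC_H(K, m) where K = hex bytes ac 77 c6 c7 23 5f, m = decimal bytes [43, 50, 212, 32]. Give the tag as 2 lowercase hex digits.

0b

Key hex bytes ac 77 c6 c7 23 5f is 6 bytes > B = 5, so hash it first: H(key) = 32, then zero-pad to 5 bytes: K' = 32 00 00 00 00.
K' ⊕ ipad = 04 36 36 36 36.  K' ⊕ opad = 6e 5c 5c 5c 5c.
Inner input = (K'⊕ipad) ∥ m = 04 36 36 36 36 ∥ 2b 32 d4 20.
Inner hash: sum = 4+54+54+54+54+43+50+212+32 = 557; mod 256 = 45 → 2d.
Outer input = (K'⊕opad) ∥ inner = 6e 5c 5c 5c 5c ∥ 2d.
Outer hash (tag): sum = 110+92+92+92+92+45 = 523; mod 256 = 11 → 0b.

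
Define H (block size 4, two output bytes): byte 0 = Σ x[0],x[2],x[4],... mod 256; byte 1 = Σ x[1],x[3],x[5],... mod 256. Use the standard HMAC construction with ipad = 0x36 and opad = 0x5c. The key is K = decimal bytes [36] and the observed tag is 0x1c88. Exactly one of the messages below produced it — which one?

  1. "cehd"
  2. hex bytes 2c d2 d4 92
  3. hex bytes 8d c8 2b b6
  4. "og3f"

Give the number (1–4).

Key decimal bytes [36] = 24 is 1 byte ≤ B = 4; zero-pad to 4 bytes: K' = 24 00 00 00.
K' ⊕ ipad = 12 36 36 36; K' ⊕ opad = 78 5c 5c 5c.
m1: inner = H(12 36 36 36 63 65 68 64) = 13 35; tag = H(78 5c 5c 5c 13 35) = e7ed
m2: inner = H(12 36 36 36 2c d2 d4 92) = 48 d0; tag = H(78 5c 5c 5c 48 d0) = 1c88 ← matches
m3: inner = H(12 36 36 36 8d c8 2b b6) = 00 ea; tag = H(78 5c 5c 5c 00 ea) = d4a2
m4: inner = H(12 36 36 36 6f 67 33 66) = ea 39; tag = H(78 5c 5c 5c ea 39) = bef1

2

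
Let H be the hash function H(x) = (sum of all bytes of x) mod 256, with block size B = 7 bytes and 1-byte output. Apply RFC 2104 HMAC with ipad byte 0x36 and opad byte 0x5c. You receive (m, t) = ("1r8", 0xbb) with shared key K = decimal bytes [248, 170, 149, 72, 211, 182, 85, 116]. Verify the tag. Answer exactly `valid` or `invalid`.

Key decimal bytes [248, 170, 149, 72, 211, 182, 85, 116] = f8 aa 95 48 d3 b6 55 74 is 8 bytes > B = 7, so hash it first: H(key) = d1, then zero-pad to 7 bytes: K' = d1 00 00 00 00 00 00.
K' ⊕ ipad = e7 36 36 36 36 36 36; K' ⊕ opad = 8d 5c 5c 5c 5c 5c 5c.
Inner hash: sum = 231+54+54+54+54+54+54+49+114+56 = 774; mod 256 = 6 → 06.
Outer hash (recomputed tag): sum = 141+92+92+92+92+92+92+6 = 699; mod 256 = 187 → bb.
Recomputed tag = bb; claimed = bb → match.

valid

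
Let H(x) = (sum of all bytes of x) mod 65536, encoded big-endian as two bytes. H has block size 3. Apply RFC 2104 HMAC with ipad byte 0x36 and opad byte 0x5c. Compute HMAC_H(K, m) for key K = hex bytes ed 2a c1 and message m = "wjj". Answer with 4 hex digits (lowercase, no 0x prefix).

0200

Key hex bytes ed 2a c1 is exactly B = 3 bytes: K' = ed 2a c1.
K' ⊕ ipad = db 1c f7.  K' ⊕ opad = b1 76 9d.
Inner input = (K'⊕ipad) ∥ m = db 1c f7 ∥ 77 6a 6a.
Inner hash: sum = 219+28+247+119+106+106 = 825 → 03 39.
Outer input = (K'⊕opad) ∥ inner = b1 76 9d ∥ 03 39.
Outer hash (tag): sum = 177+118+157+3+57 = 512 → 02 00.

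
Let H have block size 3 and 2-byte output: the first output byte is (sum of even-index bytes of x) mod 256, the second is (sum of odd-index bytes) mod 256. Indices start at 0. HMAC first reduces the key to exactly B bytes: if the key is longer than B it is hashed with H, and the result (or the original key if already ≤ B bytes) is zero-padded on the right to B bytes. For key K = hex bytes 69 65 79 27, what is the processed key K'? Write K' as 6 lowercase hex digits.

e28c00

|K| = 4 > B = 3, so first hash the key.
H(K): even-index sum = 226 mod 256 = 226; odd-index sum = 140 mod 256 = 140 → e2 8c.
Zero-pad H(K) = e2 8c to 3 bytes: K' = e2 8c 00.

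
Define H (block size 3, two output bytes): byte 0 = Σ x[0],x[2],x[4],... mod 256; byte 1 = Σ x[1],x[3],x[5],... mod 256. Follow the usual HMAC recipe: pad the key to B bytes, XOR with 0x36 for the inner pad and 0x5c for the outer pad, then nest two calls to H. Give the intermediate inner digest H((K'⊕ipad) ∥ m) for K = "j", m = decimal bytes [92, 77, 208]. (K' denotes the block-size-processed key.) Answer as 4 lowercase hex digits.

Key "j" = 6a is 1 byte ≤ B = 3; zero-pad to 3 bytes: K' = 6a 00 00.
K' ⊕ ipad = 5c 36 36.
Inner input = 5c 36 36 ∥ 5c 4d d0.
Inner hash: even-index sum = 223 mod 256 = 223; odd-index sum = 354 mod 256 = 98 → df 62.

df62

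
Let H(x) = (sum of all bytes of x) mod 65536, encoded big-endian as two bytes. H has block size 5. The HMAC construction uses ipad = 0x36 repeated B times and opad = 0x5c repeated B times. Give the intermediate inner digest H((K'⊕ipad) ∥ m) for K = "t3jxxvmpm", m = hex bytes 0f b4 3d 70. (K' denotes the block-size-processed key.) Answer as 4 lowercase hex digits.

033e

Key "t3jxxvmpm" = 74 33 6a 78 78 76 6d 70 6d is 9 bytes > B = 5, so hash it first: H(key) = 03 c1, then zero-pad to 5 bytes: K' = 03 c1 00 00 00.
K' ⊕ ipad = 35 f7 36 36 36.
Inner input = 35 f7 36 36 36 ∥ 0f b4 3d 70.
Inner hash: sum = 53+247+54+54+54+15+180+61+112 = 830 → 03 3e.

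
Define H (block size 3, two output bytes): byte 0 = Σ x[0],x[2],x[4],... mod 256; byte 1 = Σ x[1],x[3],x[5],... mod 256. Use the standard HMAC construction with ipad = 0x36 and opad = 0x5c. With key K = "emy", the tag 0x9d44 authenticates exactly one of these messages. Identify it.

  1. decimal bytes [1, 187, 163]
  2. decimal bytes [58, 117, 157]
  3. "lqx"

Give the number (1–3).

Key "emy" = 65 6d 79 is exactly B = 3 bytes: K' = 65 6d 79.
K' ⊕ ipad = 53 5b 4f; K' ⊕ opad = 39 31 25.
m1: inner = H(53 5b 4f 01 bb a3) = 5d ff; tag = H(39 31 25 5d ff) = 5d8e
m2: inner = H(53 5b 4f 3a 75 9d) = 17 32; tag = H(39 31 25 17 32) = 9048
m3: inner = H(53 5b 4f 6c 71 78) = 13 3f; tag = H(39 31 25 13 3f) = 9d44 ← matches

3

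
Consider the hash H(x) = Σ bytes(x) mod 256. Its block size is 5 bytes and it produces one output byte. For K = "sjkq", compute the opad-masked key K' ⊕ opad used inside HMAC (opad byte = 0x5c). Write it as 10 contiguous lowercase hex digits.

2f36372d5c

Key "sjkq" = 73 6a 6b 71 is 4 bytes ≤ B = 5; zero-pad to 5 bytes: K' = 73 6a 6b 71 00.
XOR each byte with 0x5c: 73⊕5c=2f, 6a⊕5c=36, 6b⊕5c=37, 71⊕5c=2d, 00⊕5c=5c.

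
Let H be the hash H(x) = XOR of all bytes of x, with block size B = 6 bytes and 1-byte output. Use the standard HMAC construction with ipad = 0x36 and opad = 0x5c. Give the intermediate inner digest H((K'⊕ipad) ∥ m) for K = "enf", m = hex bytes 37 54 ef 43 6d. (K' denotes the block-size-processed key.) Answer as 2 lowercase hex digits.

cf

Key "enf" = 65 6e 66 is 3 bytes ≤ B = 6; zero-pad to 6 bytes: K' = 65 6e 66 00 00 00.
K' ⊕ ipad = 53 58 50 36 36 36.
Inner input = 53 58 50 36 36 36 ∥ 37 54 ef 43 6d.
Inner hash: XOR 53⊕58⊕50⊕36⊕36⊕36⊕37⊕54⊕ef⊕43⊕6d = cf.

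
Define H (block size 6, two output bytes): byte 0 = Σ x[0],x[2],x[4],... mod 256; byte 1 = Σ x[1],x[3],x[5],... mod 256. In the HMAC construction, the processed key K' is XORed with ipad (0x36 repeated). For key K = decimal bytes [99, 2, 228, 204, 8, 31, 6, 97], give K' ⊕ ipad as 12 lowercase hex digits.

Key decimal bytes [99, 2, 228, 204, 8, 31, 6, 97] = 63 02 e4 cc 08 1f 06 61 is 8 bytes > B = 6, so hash it first: H(key) = 55 4e, then zero-pad to 6 bytes: K' = 55 4e 00 00 00 00.
XOR each byte with 0x36: 55⊕36=63, 4e⊕36=78, 00⊕36=36, 00⊕36=36, 00⊕36=36, 00⊕36=36.

637836363636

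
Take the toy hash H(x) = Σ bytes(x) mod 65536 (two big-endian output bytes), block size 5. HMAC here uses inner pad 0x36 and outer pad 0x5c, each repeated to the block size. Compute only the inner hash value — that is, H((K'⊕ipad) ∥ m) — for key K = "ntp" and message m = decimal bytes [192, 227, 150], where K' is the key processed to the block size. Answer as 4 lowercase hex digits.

0385

Key "ntp" = 6e 74 70 is 3 bytes ≤ B = 5; zero-pad to 5 bytes: K' = 6e 74 70 00 00.
K' ⊕ ipad = 58 42 46 36 36.
Inner input = 58 42 46 36 36 ∥ c0 e3 96.
Inner hash: sum = 88+66+70+54+54+192+227+150 = 901 → 03 85.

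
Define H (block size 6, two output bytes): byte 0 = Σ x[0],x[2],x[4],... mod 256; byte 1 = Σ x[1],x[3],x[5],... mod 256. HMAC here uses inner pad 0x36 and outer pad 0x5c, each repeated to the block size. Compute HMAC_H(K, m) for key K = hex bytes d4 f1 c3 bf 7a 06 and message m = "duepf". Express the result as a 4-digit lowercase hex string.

Key hex bytes d4 f1 c3 bf 7a 06 is exactly B = 6 bytes: K' = d4 f1 c3 bf 7a 06.
K' ⊕ ipad = e2 c7 f5 89 4c 30.  K' ⊕ opad = 88 ad 9f e3 26 5a.
Inner input = (K'⊕ipad) ∥ m = e2 c7 f5 89 4c 30 ∥ 64 75 65 70 66.
Inner hash: even-index sum = 850 mod 256 = 82; odd-index sum = 613 mod 256 = 101 → 52 65.
Outer input = (K'⊕opad) ∥ inner = 88 ad 9f e3 26 5a ∥ 52 65.
Outer hash (tag): even-index sum = 415 mod 256 = 159; odd-index sum = 591 mod 256 = 79 → 9f 4f.

9f4f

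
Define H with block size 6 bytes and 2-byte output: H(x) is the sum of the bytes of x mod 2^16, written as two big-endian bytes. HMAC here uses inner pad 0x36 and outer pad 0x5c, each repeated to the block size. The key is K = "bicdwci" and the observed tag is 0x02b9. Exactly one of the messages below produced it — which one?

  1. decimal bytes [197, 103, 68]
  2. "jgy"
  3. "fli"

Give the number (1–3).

1

Key "bicdwci" = 62 69 63 64 77 63 69 is 7 bytes > B = 6, so hash it first: H(key) = 02 d5, then zero-pad to 6 bytes: K' = 02 d5 00 00 00 00.
K' ⊕ ipad = 34 e3 36 36 36 36; K' ⊕ opad = 5e 89 5c 5c 5c 5c.
m1: inner = H(34 e3 36 36 36 36 c5 67 44) = 03 5f; tag = H(5e 89 5c 5c 5c 5c 03 5f) = 02b9 ← matches
m2: inner = H(34 e3 36 36 36 36 6a 67 79) = 03 39; tag = H(5e 89 5c 5c 5c 5c 03 39) = 0293
m3: inner = H(34 e3 36 36 36 36 66 6c 69) = 03 2a; tag = H(5e 89 5c 5c 5c 5c 03 2a) = 0284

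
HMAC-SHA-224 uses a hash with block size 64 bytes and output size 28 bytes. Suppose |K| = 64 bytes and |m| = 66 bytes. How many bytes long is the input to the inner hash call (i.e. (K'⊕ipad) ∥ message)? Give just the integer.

130

Key is 64 ≤ 64 bytes, zero-padded: |K'| = 64.
Inner input = (K'⊕ipad) ∥ m → 64 + 66 = 130 bytes.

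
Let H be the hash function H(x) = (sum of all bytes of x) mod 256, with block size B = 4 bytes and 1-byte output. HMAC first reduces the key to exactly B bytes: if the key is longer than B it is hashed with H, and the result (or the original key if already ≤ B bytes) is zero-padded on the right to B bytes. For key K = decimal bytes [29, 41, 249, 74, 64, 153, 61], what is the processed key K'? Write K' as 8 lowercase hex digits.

|K| = 7 > B = 4, so first hash the key.
H(K): sum = 29+41+249+74+64+153+61 = 671; mod 256 = 159 → 9f.
Zero-pad H(K) = 9f to 4 bytes: K' = 9f 00 00 00.

9f000000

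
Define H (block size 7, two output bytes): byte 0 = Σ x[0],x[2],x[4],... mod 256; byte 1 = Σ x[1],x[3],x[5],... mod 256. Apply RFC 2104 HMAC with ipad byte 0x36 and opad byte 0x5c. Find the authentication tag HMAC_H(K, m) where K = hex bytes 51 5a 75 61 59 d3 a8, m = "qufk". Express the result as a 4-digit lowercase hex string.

ae69

Key hex bytes 51 5a 75 61 59 d3 a8 is exactly B = 7 bytes: K' = 51 5a 75 61 59 d3 a8.
K' ⊕ ipad = 67 6c 43 57 6f e5 9e.  K' ⊕ opad = 0d 06 29 3d 05 8f f4.
Inner input = (K'⊕ipad) ∥ m = 67 6c 43 57 6f e5 9e ∥ 71 75 66 6b.
Inner hash: even-index sum = 663 mod 256 = 151; odd-index sum = 639 mod 256 = 127 → 97 7f.
Outer input = (K'⊕opad) ∥ inner = 0d 06 29 3d 05 8f f4 ∥ 97 7f.
Outer hash (tag): even-index sum = 430 mod 256 = 174; odd-index sum = 361 mod 256 = 105 → ae 69.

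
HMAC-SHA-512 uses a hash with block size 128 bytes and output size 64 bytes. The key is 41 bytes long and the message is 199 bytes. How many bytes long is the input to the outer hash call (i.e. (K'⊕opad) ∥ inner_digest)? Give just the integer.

Key is 41 ≤ 128 bytes, zero-padded: |K'| = 128.
Outer input = (K'⊕opad) ∥ H(inner) → 128 + 64 = 192 bytes.

192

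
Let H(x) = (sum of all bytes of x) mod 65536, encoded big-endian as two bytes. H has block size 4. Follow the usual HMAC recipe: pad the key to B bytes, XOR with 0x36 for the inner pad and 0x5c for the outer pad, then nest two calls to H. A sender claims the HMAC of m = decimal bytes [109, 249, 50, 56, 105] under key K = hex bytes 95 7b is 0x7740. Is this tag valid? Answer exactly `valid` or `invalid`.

invalid

Key hex bytes 95 7b is 2 bytes ≤ B = 4; zero-pad to 4 bytes: K' = 95 7b 00 00.
K' ⊕ ipad = a3 4d 36 36; K' ⊕ opad = c9 27 5c 5c.
Inner hash: sum = 163+77+54+54+109+249+50+56+105 = 917 → 03 95.
Outer hash (recomputed tag): sum = 201+39+92+92+3+149 = 576 → 02 40.
Recomputed tag = 0240; claimed = 7740 → mismatch.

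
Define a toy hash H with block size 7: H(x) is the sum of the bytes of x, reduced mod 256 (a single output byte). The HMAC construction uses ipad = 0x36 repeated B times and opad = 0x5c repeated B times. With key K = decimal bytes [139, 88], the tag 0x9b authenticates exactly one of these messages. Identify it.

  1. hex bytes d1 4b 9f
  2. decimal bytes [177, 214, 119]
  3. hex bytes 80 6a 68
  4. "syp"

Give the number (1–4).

1

Key decimal bytes [139, 88] = 8b 58 is 2 bytes ≤ B = 7; zero-pad to 7 bytes: K' = 8b 58 00 00 00 00 00.
K' ⊕ ipad = bd 6e 36 36 36 36 36; K' ⊕ opad = d7 04 5c 5c 5c 5c 5c.
m1: inner = H(bd 6e 36 36 36 36 36 d1 4b 9f) = f4; tag = H(d7 04 5c 5c 5c 5c 5c f4) = 9b ← matches
m2: inner = H(bd 6e 36 36 36 36 36 b1 d6 77) = 37; tag = H(d7 04 5c 5c 5c 5c 5c 37) = de
m3: inner = H(bd 6e 36 36 36 36 36 80 6a 68) = 8b; tag = H(d7 04 5c 5c 5c 5c 5c 8b) = 32
m4: inner = H(bd 6e 36 36 36 36 36 73 79 70) = 95; tag = H(d7 04 5c 5c 5c 5c 5c 95) = 3c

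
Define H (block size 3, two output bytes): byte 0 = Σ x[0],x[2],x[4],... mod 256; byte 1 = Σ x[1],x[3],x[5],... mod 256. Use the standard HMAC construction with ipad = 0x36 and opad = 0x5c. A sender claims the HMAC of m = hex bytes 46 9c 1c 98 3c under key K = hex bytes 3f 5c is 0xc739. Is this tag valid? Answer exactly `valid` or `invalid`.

invalid

Key hex bytes 3f 5c is 2 bytes ≤ B = 3; zero-pad to 3 bytes: K' = 3f 5c 00.
K' ⊕ ipad = 09 6a 36; K' ⊕ opad = 63 00 5c.
Inner hash: even-index sum = 371 mod 256 = 115; odd-index sum = 264 mod 256 = 8 → 73 08.
Outer hash (recomputed tag): even-index sum = 199 mod 256 = 199; odd-index sum = 115 mod 256 = 115 → c7 73.
Recomputed tag = c773; claimed = c739 → mismatch.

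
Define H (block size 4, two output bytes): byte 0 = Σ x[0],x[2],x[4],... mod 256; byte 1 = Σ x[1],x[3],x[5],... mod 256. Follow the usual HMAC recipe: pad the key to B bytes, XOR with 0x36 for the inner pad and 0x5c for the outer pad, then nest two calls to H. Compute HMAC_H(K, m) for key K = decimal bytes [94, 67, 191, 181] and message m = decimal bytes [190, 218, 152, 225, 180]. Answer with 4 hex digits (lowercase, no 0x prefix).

Key decimal bytes [94, 67, 191, 181] = 5e 43 bf b5 is exactly B = 4 bytes: K' = 5e 43 bf b5.
K' ⊕ ipad = 68 75 89 83.  K' ⊕ opad = 02 1f e3 e9.
Inner input = (K'⊕ipad) ∥ m = 68 75 89 83 ∥ be da 98 e1 b4.
Inner hash: even-index sum = 763 mod 256 = 251; odd-index sum = 691 mod 256 = 179 → fb b3.
Outer input = (K'⊕opad) ∥ inner = 02 1f e3 e9 ∥ fb b3.
Outer hash (tag): even-index sum = 480 mod 256 = 224; odd-index sum = 443 mod 256 = 187 → e0 bb.

e0bb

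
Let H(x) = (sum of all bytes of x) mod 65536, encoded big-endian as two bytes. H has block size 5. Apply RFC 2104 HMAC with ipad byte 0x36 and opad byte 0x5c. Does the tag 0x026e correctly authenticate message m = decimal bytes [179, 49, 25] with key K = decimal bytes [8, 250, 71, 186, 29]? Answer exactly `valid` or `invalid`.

valid

Key decimal bytes [8, 250, 71, 186, 29] = 08 fa 47 ba 1d is exactly B = 5 bytes: K' = 08 fa 47 ba 1d.
K' ⊕ ipad = 3e cc 71 8c 2b; K' ⊕ opad = 54 a6 1b e6 41.
Inner hash: sum = 62+204+113+140+43+179+49+25 = 815 → 03 2f.
Outer hash (recomputed tag): sum = 84+166+27+230+65+3+47 = 622 → 02 6e.
Recomputed tag = 026e; claimed = 026e → match.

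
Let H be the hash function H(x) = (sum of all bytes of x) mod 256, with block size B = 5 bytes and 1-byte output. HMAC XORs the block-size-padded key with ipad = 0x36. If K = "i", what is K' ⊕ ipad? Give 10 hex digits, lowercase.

Key "i" = 69 is 1 byte ≤ B = 5; zero-pad to 5 bytes: K' = 69 00 00 00 00.
XOR each byte with 0x36: 69⊕36=5f, 00⊕36=36, 00⊕36=36, 00⊕36=36, 00⊕36=36.

5f36363636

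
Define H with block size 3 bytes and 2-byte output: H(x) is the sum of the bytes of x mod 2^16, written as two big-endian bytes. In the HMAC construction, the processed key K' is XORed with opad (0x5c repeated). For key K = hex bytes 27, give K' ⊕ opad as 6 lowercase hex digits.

Key hex bytes 27 is 1 byte ≤ B = 3; zero-pad to 3 bytes: K' = 27 00 00.
XOR each byte with 0x5c: 27⊕5c=7b, 00⊕5c=5c, 00⊕5c=5c.

7b5c5c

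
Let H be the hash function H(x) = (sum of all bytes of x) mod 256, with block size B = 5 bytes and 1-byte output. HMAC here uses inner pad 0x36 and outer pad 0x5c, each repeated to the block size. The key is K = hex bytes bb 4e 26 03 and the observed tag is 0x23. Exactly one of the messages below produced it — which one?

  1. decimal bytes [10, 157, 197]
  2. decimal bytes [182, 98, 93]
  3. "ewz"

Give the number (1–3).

2

Key hex bytes bb 4e 26 03 is 4 bytes ≤ B = 5; zero-pad to 5 bytes: K' = bb 4e 26 03 00.
K' ⊕ ipad = 8d 78 10 35 36; K' ⊕ opad = e7 12 7a 5f 5c.
m1: inner = H(8d 78 10 35 36 0a 9d c5) = ec; tag = H(e7 12 7a 5f 5c ec) = 1a
m2: inner = H(8d 78 10 35 36 b6 62 5d) = f5; tag = H(e7 12 7a 5f 5c f5) = 23 ← matches
m3: inner = H(8d 78 10 35 36 65 77 7a) = d6; tag = H(e7 12 7a 5f 5c d6) = 04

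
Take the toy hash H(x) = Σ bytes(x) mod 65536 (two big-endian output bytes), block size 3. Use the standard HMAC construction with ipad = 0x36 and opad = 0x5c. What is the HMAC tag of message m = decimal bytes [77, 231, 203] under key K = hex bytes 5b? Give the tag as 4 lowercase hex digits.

0199

Key hex bytes 5b is 1 byte ≤ B = 3; zero-pad to 3 bytes: K' = 5b 00 00.
K' ⊕ ipad = 6d 36 36.  K' ⊕ opad = 07 5c 5c.
Inner input = (K'⊕ipad) ∥ m = 6d 36 36 ∥ 4d e7 cb.
Inner hash: sum = 109+54+54+77+231+203 = 728 → 02 d8.
Outer input = (K'⊕opad) ∥ inner = 07 5c 5c ∥ 02 d8.
Outer hash (tag): sum = 7+92+92+2+216 = 409 → 01 99.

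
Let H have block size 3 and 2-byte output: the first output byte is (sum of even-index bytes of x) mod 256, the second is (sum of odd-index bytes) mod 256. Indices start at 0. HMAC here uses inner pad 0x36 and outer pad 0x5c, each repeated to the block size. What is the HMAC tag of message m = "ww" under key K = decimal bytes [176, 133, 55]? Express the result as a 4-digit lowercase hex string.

81d7

Key decimal bytes [176, 133, 55] = b0 85 37 is exactly B = 3 bytes: K' = b0 85 37.
K' ⊕ ipad = 86 b3 01.  K' ⊕ opad = ec d9 6b.
Inner input = (K'⊕ipad) ∥ m = 86 b3 01 ∥ 77 77.
Inner hash: even-index sum = 254 mod 256 = 254; odd-index sum = 298 mod 256 = 42 → fe 2a.
Outer input = (K'⊕opad) ∥ inner = ec d9 6b ∥ fe 2a.
Outer hash (tag): even-index sum = 385 mod 256 = 129; odd-index sum = 471 mod 256 = 215 → 81 d7.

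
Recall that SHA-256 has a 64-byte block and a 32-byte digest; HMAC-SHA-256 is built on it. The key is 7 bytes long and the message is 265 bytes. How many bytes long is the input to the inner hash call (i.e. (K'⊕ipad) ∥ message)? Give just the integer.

329

Key is 7 ≤ 64 bytes, zero-padded: |K'| = 64.
Inner input = (K'⊕ipad) ∥ m → 64 + 265 = 329 bytes.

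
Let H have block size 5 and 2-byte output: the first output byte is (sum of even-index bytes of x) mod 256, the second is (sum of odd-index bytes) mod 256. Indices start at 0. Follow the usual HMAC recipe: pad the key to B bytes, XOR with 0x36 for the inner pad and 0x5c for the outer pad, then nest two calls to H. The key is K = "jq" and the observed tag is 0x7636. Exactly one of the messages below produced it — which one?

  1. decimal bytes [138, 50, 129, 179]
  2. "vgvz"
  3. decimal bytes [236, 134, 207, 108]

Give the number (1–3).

Key "jq" = 6a 71 is 2 bytes ≤ B = 5; zero-pad to 5 bytes: K' = 6a 71 00 00 00.
K' ⊕ ipad = 5c 47 36 36 36; K' ⊕ opad = 36 2d 5c 5c 5c.
m1: inner = H(5c 47 36 36 36 8a 32 81 b3) = ad 88; tag = H(36 2d 5c 5c 5c ad 88) = 7636 ← matches
m2: inner = H(5c 47 36 36 36 76 67 76 7a) = a9 69; tag = H(36 2d 5c 5c 5c a9 69) = 5732
m3: inner = H(5c 47 36 36 36 ec 86 cf 6c) = ba 38; tag = H(36 2d 5c 5c 5c ba 38) = 2643

1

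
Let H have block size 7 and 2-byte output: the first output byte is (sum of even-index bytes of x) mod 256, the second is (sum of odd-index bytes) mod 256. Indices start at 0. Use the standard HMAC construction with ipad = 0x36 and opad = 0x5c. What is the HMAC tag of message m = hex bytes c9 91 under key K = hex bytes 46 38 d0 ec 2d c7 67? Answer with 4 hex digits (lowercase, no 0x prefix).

Key hex bytes 46 38 d0 ec 2d c7 67 is exactly B = 7 bytes: K' = 46 38 d0 ec 2d c7 67.
K' ⊕ ipad = 70 0e e6 da 1b f1 51.  K' ⊕ opad = 1a 64 8c b0 71 9b 3b.
Inner input = (K'⊕ipad) ∥ m = 70 0e e6 da 1b f1 51 ∥ c9 91.
Inner hash: even-index sum = 595 mod 256 = 83; odd-index sum = 674 mod 256 = 162 → 53 a2.
Outer input = (K'⊕opad) ∥ inner = 1a 64 8c b0 71 9b 3b ∥ 53 a2.
Outer hash (tag): even-index sum = 500 mod 256 = 244; odd-index sum = 514 mod 256 = 2 → f4 02.

f402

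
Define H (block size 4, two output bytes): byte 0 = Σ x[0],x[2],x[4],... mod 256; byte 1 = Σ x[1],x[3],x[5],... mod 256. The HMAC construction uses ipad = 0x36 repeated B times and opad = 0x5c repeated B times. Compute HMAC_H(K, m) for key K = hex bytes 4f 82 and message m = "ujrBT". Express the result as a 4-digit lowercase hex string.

Key hex bytes 4f 82 is 2 bytes ≤ B = 4; zero-pad to 4 bytes: K' = 4f 82 00 00.
K' ⊕ ipad = 79 b4 36 36.  K' ⊕ opad = 13 de 5c 5c.
Inner input = (K'⊕ipad) ∥ m = 79 b4 36 36 ∥ 75 6a 72 42 54.
Inner hash: even-index sum = 490 mod 256 = 234; odd-index sum = 406 mod 256 = 150 → ea 96.
Outer input = (K'⊕opad) ∥ inner = 13 de 5c 5c ∥ ea 96.
Outer hash (tag): even-index sum = 345 mod 256 = 89; odd-index sum = 464 mod 256 = 208 → 59 d0.

59d0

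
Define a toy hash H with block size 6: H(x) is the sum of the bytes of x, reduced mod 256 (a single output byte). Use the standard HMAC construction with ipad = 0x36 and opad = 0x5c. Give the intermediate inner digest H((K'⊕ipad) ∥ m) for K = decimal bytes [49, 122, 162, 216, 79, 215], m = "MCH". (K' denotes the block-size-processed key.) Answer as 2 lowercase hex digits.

07

Key decimal bytes [49, 122, 162, 216, 79, 215] = 31 7a a2 d8 4f d7 is exactly B = 6 bytes: K' = 31 7a a2 d8 4f d7.
K' ⊕ ipad = 07 4c 94 ee 79 e1.
Inner input = 07 4c 94 ee 79 e1 ∥ 4d 43 48.
Inner hash: sum = 7+76+148+238+121+225+77+67+72 = 1031; mod 256 = 7 → 07.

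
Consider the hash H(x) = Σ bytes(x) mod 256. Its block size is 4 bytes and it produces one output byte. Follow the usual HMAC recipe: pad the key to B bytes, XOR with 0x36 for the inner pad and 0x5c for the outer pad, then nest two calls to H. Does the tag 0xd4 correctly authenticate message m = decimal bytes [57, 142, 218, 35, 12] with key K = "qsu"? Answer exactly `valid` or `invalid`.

Key "qsu" = 71 73 75 is 3 bytes ≤ B = 4; zero-pad to 4 bytes: K' = 71 73 75 00.
K' ⊕ ipad = 47 45 43 36; K' ⊕ opad = 2d 2f 29 5c.
Inner hash: sum = 71+69+67+54+57+142+218+35+12 = 725; mod 256 = 213 → d5.
Outer hash (recomputed tag): sum = 45+47+41+92+213 = 438; mod 256 = 182 → b6.
Recomputed tag = b6; claimed = d4 → mismatch.

invalid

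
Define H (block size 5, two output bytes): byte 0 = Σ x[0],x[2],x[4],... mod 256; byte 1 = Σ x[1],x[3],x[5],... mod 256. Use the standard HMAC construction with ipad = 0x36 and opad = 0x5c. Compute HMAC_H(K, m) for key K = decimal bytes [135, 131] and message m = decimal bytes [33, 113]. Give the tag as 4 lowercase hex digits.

Key decimal bytes [135, 131] = 87 83 is 2 bytes ≤ B = 5; zero-pad to 5 bytes: K' = 87 83 00 00 00.
K' ⊕ ipad = b1 b5 36 36 36.  K' ⊕ opad = db df 5c 5c 5c.
Inner input = (K'⊕ipad) ∥ m = b1 b5 36 36 36 ∥ 21 71.
Inner hash: even-index sum = 398 mod 256 = 142; odd-index sum = 268 mod 256 = 12 → 8e 0c.
Outer input = (K'⊕opad) ∥ inner = db df 5c 5c 5c ∥ 8e 0c.
Outer hash (tag): even-index sum = 415 mod 256 = 159; odd-index sum = 457 mod 256 = 201 → 9f c9.

9fc9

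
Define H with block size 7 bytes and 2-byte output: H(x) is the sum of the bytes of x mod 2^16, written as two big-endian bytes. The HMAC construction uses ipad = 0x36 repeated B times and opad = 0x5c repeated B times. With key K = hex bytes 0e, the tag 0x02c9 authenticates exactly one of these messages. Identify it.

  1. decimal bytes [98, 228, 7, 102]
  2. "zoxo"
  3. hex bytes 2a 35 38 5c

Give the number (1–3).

Key hex bytes 0e is 1 byte ≤ B = 7; zero-pad to 7 bytes: K' = 0e 00 00 00 00 00 00.
K' ⊕ ipad = 38 36 36 36 36 36 36; K' ⊕ opad = 52 5c 5c 5c 5c 5c 5c.
m1: inner = H(38 36 36 36 36 36 36 62 e4 07 66) = 03 2f; tag = H(52 5c 5c 5c 5c 5c 5c 03 2f) = 02ac
m2: inner = H(38 36 36 36 36 36 36 7a 6f 78 6f) = 03 4c; tag = H(52 5c 5c 5c 5c 5c 5c 03 4c) = 02c9 ← matches
m3: inner = H(38 36 36 36 36 36 36 2a 35 38 5c) = 02 6f; tag = H(52 5c 5c 5c 5c 5c 5c 02 6f) = 02eb

2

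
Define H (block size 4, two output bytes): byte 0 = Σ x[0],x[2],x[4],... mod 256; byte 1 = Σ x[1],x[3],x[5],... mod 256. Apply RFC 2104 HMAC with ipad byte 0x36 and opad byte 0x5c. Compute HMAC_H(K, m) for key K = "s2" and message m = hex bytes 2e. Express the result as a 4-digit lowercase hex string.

Key "s2" = 73 32 is 2 bytes ≤ B = 4; zero-pad to 4 bytes: K' = 73 32 00 00.
K' ⊕ ipad = 45 04 36 36.  K' ⊕ opad = 2f 6e 5c 5c.
Inner input = (K'⊕ipad) ∥ m = 45 04 36 36 ∥ 2e.
Inner hash: even-index sum = 169 mod 256 = 169; odd-index sum = 58 mod 256 = 58 → a9 3a.
Outer input = (K'⊕opad) ∥ inner = 2f 6e 5c 5c ∥ a9 3a.
Outer hash (tag): even-index sum = 308 mod 256 = 52; odd-index sum = 260 mod 256 = 4 → 34 04.

3404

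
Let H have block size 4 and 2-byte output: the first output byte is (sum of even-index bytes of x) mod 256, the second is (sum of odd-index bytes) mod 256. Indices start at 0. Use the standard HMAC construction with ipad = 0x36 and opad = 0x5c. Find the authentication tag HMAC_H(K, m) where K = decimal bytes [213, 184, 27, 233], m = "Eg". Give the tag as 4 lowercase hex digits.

256d

Key decimal bytes [213, 184, 27, 233] = d5 b8 1b e9 is exactly B = 4 bytes: K' = d5 b8 1b e9.
K' ⊕ ipad = e3 8e 2d df.  K' ⊕ opad = 89 e4 47 b5.
Inner input = (K'⊕ipad) ∥ m = e3 8e 2d df ∥ 45 67.
Inner hash: even-index sum = 341 mod 256 = 85; odd-index sum = 468 mod 256 = 212 → 55 d4.
Outer input = (K'⊕opad) ∥ inner = 89 e4 47 b5 ∥ 55 d4.
Outer hash (tag): even-index sum = 293 mod 256 = 37; odd-index sum = 621 mod 256 = 109 → 25 6d.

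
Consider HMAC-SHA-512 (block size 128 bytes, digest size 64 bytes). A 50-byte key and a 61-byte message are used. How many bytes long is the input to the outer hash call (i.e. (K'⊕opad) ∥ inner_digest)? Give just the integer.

Key is 50 ≤ 128 bytes, zero-padded: |K'| = 128.
Outer input = (K'⊕opad) ∥ H(inner) → 128 + 64 = 192 bytes.

192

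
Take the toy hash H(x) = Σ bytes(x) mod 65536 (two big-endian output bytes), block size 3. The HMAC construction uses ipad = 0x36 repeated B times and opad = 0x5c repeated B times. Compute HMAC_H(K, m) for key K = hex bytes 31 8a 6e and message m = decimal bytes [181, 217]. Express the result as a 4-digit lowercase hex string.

Key hex bytes 31 8a 6e is exactly B = 3 bytes: K' = 31 8a 6e.
K' ⊕ ipad = 07 bc 58.  K' ⊕ opad = 6d d6 32.
Inner input = (K'⊕ipad) ∥ m = 07 bc 58 ∥ b5 d9.
Inner hash: sum = 7+188+88+181+217 = 681 → 02 a9.
Outer input = (K'⊕opad) ∥ inner = 6d d6 32 ∥ 02 a9.
Outer hash (tag): sum = 109+214+50+2+169 = 544 → 02 20.

0220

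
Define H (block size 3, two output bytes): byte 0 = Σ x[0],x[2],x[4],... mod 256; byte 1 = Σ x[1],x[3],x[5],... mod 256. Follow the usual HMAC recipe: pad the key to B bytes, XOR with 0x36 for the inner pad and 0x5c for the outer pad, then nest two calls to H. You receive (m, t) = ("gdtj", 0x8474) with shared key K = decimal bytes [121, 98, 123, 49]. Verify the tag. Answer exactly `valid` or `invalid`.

invalid

Key decimal bytes [121, 98, 123, 49] = 79 62 7b 31 is 4 bytes > B = 3, so hash it first: H(key) = f4 93, then zero-pad to 3 bytes: K' = f4 93 00.
K' ⊕ ipad = c2 a5 36; K' ⊕ opad = a8 cf 5c.
Inner hash: even-index sum = 454 mod 256 = 198; odd-index sum = 384 mod 256 = 128 → c6 80.
Outer hash (recomputed tag): even-index sum = 388 mod 256 = 132; odd-index sum = 405 mod 256 = 149 → 84 95.
Recomputed tag = 8495; claimed = 8474 → mismatch.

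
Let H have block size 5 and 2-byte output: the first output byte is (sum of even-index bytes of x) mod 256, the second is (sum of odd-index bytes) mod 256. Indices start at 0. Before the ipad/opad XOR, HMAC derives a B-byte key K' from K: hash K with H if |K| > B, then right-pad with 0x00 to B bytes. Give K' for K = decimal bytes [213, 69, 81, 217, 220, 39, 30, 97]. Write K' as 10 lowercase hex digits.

|K| = 8 > B = 5, so first hash the key.
H(K): even-index sum = 544 mod 256 = 32; odd-index sum = 422 mod 256 = 166 → 20 a6.
Zero-pad H(K) = 20 a6 to 5 bytes: K' = 20 a6 00 00 00.

20a6000000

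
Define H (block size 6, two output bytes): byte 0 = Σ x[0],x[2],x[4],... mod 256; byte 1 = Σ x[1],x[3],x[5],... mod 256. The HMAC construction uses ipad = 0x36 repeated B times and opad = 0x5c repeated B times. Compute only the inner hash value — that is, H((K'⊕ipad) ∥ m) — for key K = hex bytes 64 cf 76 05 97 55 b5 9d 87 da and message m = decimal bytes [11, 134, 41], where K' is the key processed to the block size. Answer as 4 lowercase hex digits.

3b88

Key hex bytes 64 cf 76 05 97 55 b5 9d 87 da is 10 bytes > B = 6, so hash it first: H(key) = ad a0, then zero-pad to 6 bytes: K' = ad a0 00 00 00 00.
K' ⊕ ipad = 9b 96 36 36 36 36.
Inner input = 9b 96 36 36 36 36 ∥ 0b 86 29.
Inner hash: even-index sum = 315 mod 256 = 59; odd-index sum = 392 mod 256 = 136 → 3b 88.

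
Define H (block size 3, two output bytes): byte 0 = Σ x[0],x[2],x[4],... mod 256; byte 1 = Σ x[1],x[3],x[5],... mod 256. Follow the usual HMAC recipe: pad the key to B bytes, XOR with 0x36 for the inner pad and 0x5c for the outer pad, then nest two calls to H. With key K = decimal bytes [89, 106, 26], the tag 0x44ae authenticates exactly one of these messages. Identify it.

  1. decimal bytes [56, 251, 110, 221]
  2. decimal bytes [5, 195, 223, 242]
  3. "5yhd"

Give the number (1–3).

Key decimal bytes [89, 106, 26] = 59 6a 1a is exactly B = 3 bytes: K' = 59 6a 1a.
K' ⊕ ipad = 6f 5c 2c; K' ⊕ opad = 05 36 46.
m1: inner = H(6f 5c 2c 38 fb 6e dd) = 73 02; tag = H(05 36 46 73 02) = 4da9
m2: inner = H(6f 5c 2c 05 c3 df f2) = 50 40; tag = H(05 36 46 50 40) = 8b86
m3: inner = H(6f 5c 2c 35 79 68 64) = 78 f9; tag = H(05 36 46 78 f9) = 44ae ← matches

3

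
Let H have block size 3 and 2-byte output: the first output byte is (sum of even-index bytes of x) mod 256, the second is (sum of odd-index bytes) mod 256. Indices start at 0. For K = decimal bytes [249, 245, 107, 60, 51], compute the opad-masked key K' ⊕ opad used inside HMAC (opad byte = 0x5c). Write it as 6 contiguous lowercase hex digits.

cb6d5c

Key decimal bytes [249, 245, 107, 60, 51] = f9 f5 6b 3c 33 is 5 bytes > B = 3, so hash it first: H(key) = 97 31, then zero-pad to 3 bytes: K' = 97 31 00.
XOR each byte with 0x5c: 97⊕5c=cb, 31⊕5c=6d, 00⊕5c=5c.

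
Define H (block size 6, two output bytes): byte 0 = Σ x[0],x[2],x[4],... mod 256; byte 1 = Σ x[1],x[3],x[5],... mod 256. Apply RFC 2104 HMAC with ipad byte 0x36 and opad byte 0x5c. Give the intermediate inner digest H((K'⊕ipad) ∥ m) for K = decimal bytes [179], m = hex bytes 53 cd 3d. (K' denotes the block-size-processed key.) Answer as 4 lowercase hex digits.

Key decimal bytes [179] = b3 is 1 byte ≤ B = 6; zero-pad to 6 bytes: K' = b3 00 00 00 00 00.
K' ⊕ ipad = 85 36 36 36 36 36.
Inner input = 85 36 36 36 36 36 ∥ 53 cd 3d.
Inner hash: even-index sum = 385 mod 256 = 129; odd-index sum = 367 mod 256 = 111 → 81 6f.

816f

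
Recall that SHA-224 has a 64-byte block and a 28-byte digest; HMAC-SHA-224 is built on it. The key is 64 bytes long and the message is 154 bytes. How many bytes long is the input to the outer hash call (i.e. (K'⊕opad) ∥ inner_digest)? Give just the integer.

Key is 64 ≤ 64 bytes, zero-padded: |K'| = 64.
Outer input = (K'⊕opad) ∥ H(inner) → 64 + 28 = 92 bytes.

92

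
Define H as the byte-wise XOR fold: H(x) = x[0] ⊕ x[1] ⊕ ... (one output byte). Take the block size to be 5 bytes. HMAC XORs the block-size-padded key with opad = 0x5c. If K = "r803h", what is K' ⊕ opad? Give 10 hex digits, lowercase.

2e646c6f34

Key "r803h" = 72 38 30 33 68 is exactly B = 5 bytes: K' = 72 38 30 33 68.
XOR each byte with 0x5c: 72⊕5c=2e, 38⊕5c=64, 30⊕5c=6c, 33⊕5c=6f, 68⊕5c=34.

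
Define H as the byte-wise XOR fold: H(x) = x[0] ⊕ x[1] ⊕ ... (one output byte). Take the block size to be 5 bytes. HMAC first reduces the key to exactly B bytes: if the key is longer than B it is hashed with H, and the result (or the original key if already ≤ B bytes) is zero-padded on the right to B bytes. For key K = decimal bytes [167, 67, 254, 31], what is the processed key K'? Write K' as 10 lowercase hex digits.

Key decimal bytes [167, 67, 254, 31] = a7 43 fe 1f is 4 bytes ≤ B = 5; zero-pad to 5 bytes: K' = a7 43 fe 1f 00.

a743fe1f00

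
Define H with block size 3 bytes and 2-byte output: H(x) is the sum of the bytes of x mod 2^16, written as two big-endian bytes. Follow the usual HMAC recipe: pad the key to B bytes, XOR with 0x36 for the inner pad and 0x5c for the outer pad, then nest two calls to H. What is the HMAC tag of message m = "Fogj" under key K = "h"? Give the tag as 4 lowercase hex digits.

013e

Key "h" = 68 is 1 byte ≤ B = 3; zero-pad to 3 bytes: K' = 68 00 00.
K' ⊕ ipad = 5e 36 36.  K' ⊕ opad = 34 5c 5c.
Inner input = (K'⊕ipad) ∥ m = 5e 36 36 ∥ 46 6f 67 6a.
Inner hash: sum = 94+54+54+70+111+103+106 = 592 → 02 50.
Outer input = (K'⊕opad) ∥ inner = 34 5c 5c ∥ 02 50.
Outer hash (tag): sum = 52+92+92+2+80 = 318 → 01 3e.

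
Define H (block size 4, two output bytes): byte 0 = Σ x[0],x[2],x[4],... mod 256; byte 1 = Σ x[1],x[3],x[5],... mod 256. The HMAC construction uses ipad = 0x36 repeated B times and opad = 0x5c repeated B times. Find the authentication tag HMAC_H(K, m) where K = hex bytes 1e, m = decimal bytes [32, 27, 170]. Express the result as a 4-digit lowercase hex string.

Key hex bytes 1e is 1 byte ≤ B = 4; zero-pad to 4 bytes: K' = 1e 00 00 00.
K' ⊕ ipad = 28 36 36 36.  K' ⊕ opad = 42 5c 5c 5c.
Inner input = (K'⊕ipad) ∥ m = 28 36 36 36 ∥ 20 1b aa.
Inner hash: even-index sum = 296 mod 256 = 40; odd-index sum = 135 mod 256 = 135 → 28 87.
Outer input = (K'⊕opad) ∥ inner = 42 5c 5c 5c ∥ 28 87.
Outer hash (tag): even-index sum = 198 mod 256 = 198; odd-index sum = 319 mod 256 = 63 → c6 3f.

c63f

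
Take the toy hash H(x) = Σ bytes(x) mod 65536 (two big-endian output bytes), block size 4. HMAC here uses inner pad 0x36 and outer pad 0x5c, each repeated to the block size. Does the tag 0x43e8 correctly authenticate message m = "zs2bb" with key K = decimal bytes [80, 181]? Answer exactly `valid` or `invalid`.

invalid

Key decimal bytes [80, 181] = 50 b5 is 2 bytes ≤ B = 4; zero-pad to 4 bytes: K' = 50 b5 00 00.
K' ⊕ ipad = 66 83 36 36; K' ⊕ opad = 0c e9 5c 5c.
Inner hash: sum = 102+131+54+54+122+115+50+98+98 = 824 → 03 38.
Outer hash (recomputed tag): sum = 12+233+92+92+3+56 = 488 → 01 e8.
Recomputed tag = 01e8; claimed = 43e8 → mismatch.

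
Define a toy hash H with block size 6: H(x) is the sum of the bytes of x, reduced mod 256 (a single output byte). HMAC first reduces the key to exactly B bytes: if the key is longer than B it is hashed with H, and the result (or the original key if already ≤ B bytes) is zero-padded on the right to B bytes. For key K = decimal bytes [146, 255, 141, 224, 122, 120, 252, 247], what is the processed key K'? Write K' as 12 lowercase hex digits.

|K| = 8 > B = 6, so first hash the key.
H(K): sum = 146+255+141+224+122+120+252+247 = 1507; mod 256 = 227 → e3.
Zero-pad H(K) = e3 to 6 bytes: K' = e3 00 00 00 00 00.

e30000000000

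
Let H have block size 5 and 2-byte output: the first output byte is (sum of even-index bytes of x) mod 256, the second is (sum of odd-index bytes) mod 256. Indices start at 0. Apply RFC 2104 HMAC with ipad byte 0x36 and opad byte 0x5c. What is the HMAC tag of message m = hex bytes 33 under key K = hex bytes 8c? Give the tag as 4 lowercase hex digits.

27de

Key hex bytes 8c is 1 byte ≤ B = 5; zero-pad to 5 bytes: K' = 8c 00 00 00 00.
K' ⊕ ipad = ba 36 36 36 36.  K' ⊕ opad = d0 5c 5c 5c 5c.
Inner input = (K'⊕ipad) ∥ m = ba 36 36 36 36 ∥ 33.
Inner hash: even-index sum = 294 mod 256 = 38; odd-index sum = 159 mod 256 = 159 → 26 9f.
Outer input = (K'⊕opad) ∥ inner = d0 5c 5c 5c 5c ∥ 26 9f.
Outer hash (tag): even-index sum = 551 mod 256 = 39; odd-index sum = 222 mod 256 = 222 → 27 de.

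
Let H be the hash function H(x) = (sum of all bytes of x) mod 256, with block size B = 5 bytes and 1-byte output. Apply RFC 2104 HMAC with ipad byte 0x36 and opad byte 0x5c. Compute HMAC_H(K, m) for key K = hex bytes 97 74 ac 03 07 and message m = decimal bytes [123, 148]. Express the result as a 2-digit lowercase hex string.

8f

Key hex bytes 97 74 ac 03 07 is exactly B = 5 bytes: K' = 97 74 ac 03 07.
K' ⊕ ipad = a1 42 9a 35 31.  K' ⊕ opad = cb 28 f0 5f 5b.
Inner input = (K'⊕ipad) ∥ m = a1 42 9a 35 31 ∥ 7b 94.
Inner hash: sum = 161+66+154+53+49+123+148 = 754; mod 256 = 242 → f2.
Outer input = (K'⊕opad) ∥ inner = cb 28 f0 5f 5b ∥ f2.
Outer hash (tag): sum = 203+40+240+95+91+242 = 911; mod 256 = 143 → 8f.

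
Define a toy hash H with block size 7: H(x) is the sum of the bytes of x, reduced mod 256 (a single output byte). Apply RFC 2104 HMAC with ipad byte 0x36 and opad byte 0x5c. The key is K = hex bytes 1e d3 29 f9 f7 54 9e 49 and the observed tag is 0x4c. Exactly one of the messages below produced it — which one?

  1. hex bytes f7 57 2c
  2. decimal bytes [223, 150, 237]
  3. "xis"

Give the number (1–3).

3

Key hex bytes 1e d3 29 f9 f7 54 9e 49 is 8 bytes > B = 7, so hash it first: H(key) = 45, then zero-pad to 7 bytes: K' = 45 00 00 00 00 00 00.
K' ⊕ ipad = 73 36 36 36 36 36 36; K' ⊕ opad = 19 5c 5c 5c 5c 5c 5c.
m1: inner = H(73 36 36 36 36 36 36 f7 57 2c) = 31; tag = H(19 5c 5c 5c 5c 5c 5c 31) = 72
m2: inner = H(73 36 36 36 36 36 36 df 96 ed) = 19; tag = H(19 5c 5c 5c 5c 5c 5c 19) = 5a
m3: inner = H(73 36 36 36 36 36 36 78 69 73) = 0b; tag = H(19 5c 5c 5c 5c 5c 5c 0b) = 4c ← matches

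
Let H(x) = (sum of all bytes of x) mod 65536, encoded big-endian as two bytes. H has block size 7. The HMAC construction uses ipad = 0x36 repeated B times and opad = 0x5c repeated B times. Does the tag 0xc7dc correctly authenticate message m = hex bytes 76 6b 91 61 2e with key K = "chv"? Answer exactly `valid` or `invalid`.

invalid

Key "chv" = 63 68 76 is 3 bytes ≤ B = 7; zero-pad to 7 bytes: K' = 63 68 76 00 00 00 00.
K' ⊕ ipad = 55 5e 40 36 36 36 36; K' ⊕ opad = 3f 34 2a 5c 5c 5c 5c.
Inner hash: sum = 85+94+64+54+54+54+54+118+107+145+97+46 = 972 → 03 cc.
Outer hash (recomputed tag): sum = 63+52+42+92+92+92+92+3+204 = 732 → 02 dc.
Recomputed tag = 02dc; claimed = c7dc → mismatch.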